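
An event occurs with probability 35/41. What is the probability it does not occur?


P(A') = 1 - P(A) = 1 - 35/41 = 6/41

6/41


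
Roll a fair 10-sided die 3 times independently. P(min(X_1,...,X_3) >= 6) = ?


P(min >= 6) = P(all X_i >= 6) = (P(X_1 >= 6))^3
= (5/10)^3 = (1/2)^3 = 1/8

1/8


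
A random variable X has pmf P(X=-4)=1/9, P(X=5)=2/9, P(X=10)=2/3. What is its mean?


E[X] = sum(x * P(x))
= -4*1/9 + 5*2/9 + 10*2/3
= 22/3

22/3


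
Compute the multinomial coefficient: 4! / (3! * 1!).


4! = 24
Denominator: 3!=6 * 1!=1
Coefficient = 24 / 6 = 4

4


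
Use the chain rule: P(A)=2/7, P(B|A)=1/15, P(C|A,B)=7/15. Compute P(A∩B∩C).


P(A∩B∩C) = P(A) * P(B|A) * P(C|A∩B)
= 2/7 * 1/15 * 7/15
= 2/105 * 7/15 = 2/225

2/225


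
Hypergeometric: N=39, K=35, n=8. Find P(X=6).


P(X=6) = C(35,6)*C(4,2) / C(39,8)
= 1623160*6 / 61523748
= 9738960/61523748 = 4340/27417

4340/27417


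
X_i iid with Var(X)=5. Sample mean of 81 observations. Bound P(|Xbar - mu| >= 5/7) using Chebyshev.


Var(Xbar) = Var(X)/n = 5/81
Chebyshev: P(|Xbar-mu| >= 5/7) <= Var(Xbar)/(5/7)^2 = (5/81)/(25/49) = 49/405

49/405


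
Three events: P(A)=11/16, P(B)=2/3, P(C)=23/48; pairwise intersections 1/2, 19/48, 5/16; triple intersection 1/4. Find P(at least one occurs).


P(A∪B∪C) = P(A)+P(B)+P(C) - P(AB)-P(AC)-P(BC) + P(ABC)
= 11/16+2/3+23/48 - 1/2-19/48-5/16 + 1/4
= 7/8

7/8


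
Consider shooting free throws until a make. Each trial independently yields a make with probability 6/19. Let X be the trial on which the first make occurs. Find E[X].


For geometric (trials until first success), E[X] = 1/p = 1/(6/19) = 19/6

19/6


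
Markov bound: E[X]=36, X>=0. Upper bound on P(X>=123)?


Markov: P(X >= a) <= E[X]/a
P(X >= 123) <= 36/123 = 12/41

12/41


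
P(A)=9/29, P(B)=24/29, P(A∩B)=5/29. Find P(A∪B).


P(A∪B) = P(A) + P(B) - P(A∩B)
= 9/29 + 24/29 - 5/29 = 28/29

28/29


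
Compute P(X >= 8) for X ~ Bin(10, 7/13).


P(X>=8) = P(X=8) + P(X=9) + P(X=10)
= 9338977620/137858491849 + 2421216420/137858491849 + 282475249/137858491849
= 12042669289/137858491849

12042669289/137858491849


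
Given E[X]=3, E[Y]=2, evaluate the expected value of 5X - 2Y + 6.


E[5X - 2Y + 6] = 5*E[X] - 2*E[Y] + 6
= (5)*(3) + (-2)*(2) + (6)
= 15 - 4 + 6 = 17

17


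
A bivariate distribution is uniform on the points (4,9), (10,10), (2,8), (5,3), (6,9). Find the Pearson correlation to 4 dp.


Cov(X,Y) = 2.0800, Var(X) = 7.0400, Var(Y) = 6.1600
rho = Cov/(sqrt(VarX)*sqrt(VarY)) = 0.3159

0.3159


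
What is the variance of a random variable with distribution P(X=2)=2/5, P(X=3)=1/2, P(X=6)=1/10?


E[X] = 29/10, E[X^2] = 97/10
Var(X) = E[X^2] - (E[X])^2 = 97/10 - (29/10)^2 = 129/100

129/100


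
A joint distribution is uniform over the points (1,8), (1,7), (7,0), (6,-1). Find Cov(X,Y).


E[X]=15/4, E[Y]=7/2, E[XY]=9/4
Cov(X,Y) = E[XY] - E[X]E[Y] = 9/4 - 15/4*7/2 = -87/8

-87/8


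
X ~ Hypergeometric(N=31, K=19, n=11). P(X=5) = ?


P(X=5) = C(19,5)*C(12,6) / C(31,11)
= 11628*924 / 84672315
= 10744272/84672315 = 170544/1344005

170544/1344005


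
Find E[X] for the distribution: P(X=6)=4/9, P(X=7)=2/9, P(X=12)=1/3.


E[X] = sum(x * P(x))
= 6*4/9 + 7*2/9 + 12*1/3
= 74/9

74/9


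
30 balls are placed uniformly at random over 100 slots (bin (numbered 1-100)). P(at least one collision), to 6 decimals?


P(all different) = prod((100-i)/100 for i=0..29) = 0.007791
P(at least one match) = 1 - 0.007791 = 0.992209

0.992209


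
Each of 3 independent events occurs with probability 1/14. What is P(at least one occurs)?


P(at least one) = 1 - P(none)
P(none) = (1 - 1/14)^3 = (13/14)^3 = 2197/2744
P(at least one) = 1 - 2197/2744 = 547/2744

547/2744


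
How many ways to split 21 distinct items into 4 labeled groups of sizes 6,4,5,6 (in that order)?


21! = 51090942171709440000
Denominator: 6!=720 * 4!=24 * 5!=120 * 6!=720
Coefficient = 51090942171709440000 / 1492992000 = 34220506320

34220506320


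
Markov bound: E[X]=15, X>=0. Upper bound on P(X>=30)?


Markov: P(X >= a) <= E[X]/a
P(X >= 30) <= 15/30 = 1/2

1/2


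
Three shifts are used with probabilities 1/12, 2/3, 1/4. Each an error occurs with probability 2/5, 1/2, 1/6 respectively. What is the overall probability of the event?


P(A) = P(A|B1)P(B1) + P(A|B2)P(B2) + P(A|B3)P(B3)
= 2/5*1/12 + 1/2*2/3 + 1/6*1/4
= 1/30 + 1/3 + 1/24 = 49/120

49/120


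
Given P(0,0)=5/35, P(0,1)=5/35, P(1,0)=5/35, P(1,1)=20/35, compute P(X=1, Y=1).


Read from table: P(X=1, Y=1) = 20/35 = 4/7

4/7


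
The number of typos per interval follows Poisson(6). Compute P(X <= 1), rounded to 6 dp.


P(X<=1) = e^(-6)*6^0/0! + e^(-6)*6^1/1!
≈ 0.0024787522 + 0.0148725131
= 0.0173512653
≈ 0.017351

0.017351


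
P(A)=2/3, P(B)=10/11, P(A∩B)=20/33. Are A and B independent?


P(A)*P(B) = 2/3*10/11 = 20/33
P(A∩B) = 20/33, which equals P(A)P(B), so independent

Yes, A and B are independent


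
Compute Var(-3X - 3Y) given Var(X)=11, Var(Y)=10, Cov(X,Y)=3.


Var(-3X - 3Y) = (-3)^2*Var(X) + (-3)^2*Var(Y) + 2*(-3)*(-3)*Cov(X,Y)
= 9*11 + 9*10 + 18*3
= 99 + 90 + 54 = 243

243


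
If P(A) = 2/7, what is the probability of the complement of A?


P(A') = 1 - P(A) = 1 - 2/7 = 5/7

5/7


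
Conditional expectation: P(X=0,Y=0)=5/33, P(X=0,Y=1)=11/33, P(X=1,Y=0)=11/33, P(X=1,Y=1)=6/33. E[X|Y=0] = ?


P(Y=0) = 16/33
E[X|Y=0] = (0*5 + 1*11)/16 = 11/16

11/16


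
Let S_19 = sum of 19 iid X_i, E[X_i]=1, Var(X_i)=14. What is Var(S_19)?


By independence, Var(S_n) = n*Var(X_1) = 19*14 = 266

266


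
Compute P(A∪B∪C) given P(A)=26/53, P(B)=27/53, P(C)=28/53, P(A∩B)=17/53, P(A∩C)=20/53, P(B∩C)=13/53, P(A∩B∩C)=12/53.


P(A∪B∪C) = P(A)+P(B)+P(C) - P(AB)-P(AC)-P(BC) + P(ABC)
= 26/53+27/53+28/53 - 17/53-20/53-13/53 + 12/53
= 43/53

43/53


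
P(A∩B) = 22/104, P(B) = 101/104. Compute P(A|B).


P(A|B) = P(A∩B)/P(B) = (22/104)/(101/104) = 22/101

22/101


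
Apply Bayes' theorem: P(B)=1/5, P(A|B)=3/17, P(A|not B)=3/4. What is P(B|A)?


P(A) = P(A|B)P(B) + P(A|B')P(B') = 3/17*1/5 + 3/4*4/5 = 54/85
P(B|A) = P(A|B)P(B)/P(A) = (3/85)/(54/85) = 1/18

1/18


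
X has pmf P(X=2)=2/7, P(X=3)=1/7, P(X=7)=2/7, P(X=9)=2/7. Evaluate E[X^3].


E[X^3] = sum(x^3 * P(x))
= 8*2/7 + 27*1/7 + 343*2/7 + 729*2/7
= 2187/7

2187/7


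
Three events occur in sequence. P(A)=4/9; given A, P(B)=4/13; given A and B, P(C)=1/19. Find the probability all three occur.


P(A∩B∩C) = P(A) * P(B|A) * P(C|A∩B)
= 4/9 * 4/13 * 1/19
= 16/117 * 1/19 = 16/2223

16/2223


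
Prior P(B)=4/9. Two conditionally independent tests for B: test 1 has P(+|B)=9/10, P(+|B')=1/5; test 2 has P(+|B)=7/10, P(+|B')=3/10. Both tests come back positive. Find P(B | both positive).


After test 1: P(+) = 9/10*4/9 + 1/5*5/9 = 23/45
P(B|+) = (2/5)/(23/45) = 18/23
After test 2 (use post1 as new prior): P(+) = 7/10*18/23 + 3/10*5/23 = 141/230
P(B|+,+) = (63/115)/(141/230) = 42/47

42/47


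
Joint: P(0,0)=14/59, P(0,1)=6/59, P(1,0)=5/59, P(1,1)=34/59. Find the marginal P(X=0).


P(X=0) = P(0,0)+P(0,1) = 14/59 + 6/59 = 20/59

20/59


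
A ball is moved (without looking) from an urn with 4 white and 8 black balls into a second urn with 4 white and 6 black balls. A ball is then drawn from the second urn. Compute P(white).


P(transfer white) = 4/12 = 1/3; P(transfer black) = 2/3
If white transferred: Urn II has 5 white of 11, so P(white|white moved) = 5/11
If black transferred: Urn II has 4 white of 11, so P(white|black moved) = 4/11
By total probability: P(white) = 1/3*5/11 + 2/3*4/11 = 13/33

13/33


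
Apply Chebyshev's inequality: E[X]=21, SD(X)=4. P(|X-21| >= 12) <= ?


k = 12/4 = 3
Chebyshev: P(|X-mu| >= k*sigma) <= 1/k^2 = 1/3^2 = 1/9

1/9


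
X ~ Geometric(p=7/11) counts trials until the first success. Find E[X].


For geometric (trials until first success), E[X] = 1/p = 1/(7/11) = 11/7

11/7


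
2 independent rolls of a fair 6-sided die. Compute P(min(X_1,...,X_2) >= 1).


P(min >= 1) = P(all X_i >= 1) = (P(X_1 >= 1))^2
= (6/6)^2 = 1^2 = 1

1


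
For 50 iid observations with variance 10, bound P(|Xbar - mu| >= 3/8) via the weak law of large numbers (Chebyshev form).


Var(Xbar) = Var(X)/n = 10/50
Chebyshev: P(|Xbar-mu| >= 3/8) <= Var(Xbar)/(3/8)^2 = (1/5)/(9/64) = 64/45
Bound exceeds 1, so trivial bound: 1

1


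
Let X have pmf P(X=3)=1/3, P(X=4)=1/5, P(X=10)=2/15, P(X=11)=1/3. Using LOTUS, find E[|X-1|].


E[|X-1|] = sum(g(x)*P(x))
= 2*1/3 + 3*1/5 + 9*2/15 + 10*1/3
= 29/5

29/5


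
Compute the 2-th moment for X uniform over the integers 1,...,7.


E[X^2] = (1/7) * sum(x^2 for x=1..7)
= 140/7 = 20

20


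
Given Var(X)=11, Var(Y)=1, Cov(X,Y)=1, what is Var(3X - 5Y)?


Var(3X - 5Y) = 3^2*Var(X) + (-5)^2*Var(Y) + 2*3*(-5)*Cov(X,Y)
= 9*11 + 25*1 - 30*1
= 99 + 25 - 30 = 94

94


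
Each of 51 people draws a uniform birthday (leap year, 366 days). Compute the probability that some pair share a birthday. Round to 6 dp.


P(all different) = prod((366-i)/366 for i=0..50) = 0.025839
P(at least one match) = 1 - 0.025839 = 0.974161

0.974161


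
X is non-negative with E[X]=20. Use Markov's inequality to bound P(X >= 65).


Markov: P(X >= a) <= E[X]/a
P(X >= 65) <= 20/65 = 4/13

4/13


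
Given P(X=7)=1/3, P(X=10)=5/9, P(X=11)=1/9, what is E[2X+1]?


E[2X+1] = sum(g(x)*P(x))
= 15*1/3 + 21*5/9 + 23*1/9
= 173/9

173/9


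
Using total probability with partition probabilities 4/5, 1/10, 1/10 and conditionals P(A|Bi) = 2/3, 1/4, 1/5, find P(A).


P(A) = P(A|B1)P(B1) + P(A|B2)P(B2) + P(A|B3)P(B3)
= 2/3*4/5 + 1/4*1/10 + 1/5*1/10
= 8/15 + 1/40 + 1/50 = 347/600

347/600


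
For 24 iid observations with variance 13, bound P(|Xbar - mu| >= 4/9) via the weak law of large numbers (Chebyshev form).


Var(Xbar) = Var(X)/n = 13/24
Chebyshev: P(|Xbar-mu| >= 4/9) <= Var(Xbar)/(4/9)^2 = (13/24)/(16/81) = 351/128
Bound exceeds 1, so trivial bound: 1

1


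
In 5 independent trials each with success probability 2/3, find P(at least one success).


P(at least one) = 1 - P(none)
P(none) = (1 - 2/3)^5 = (1/3)^5 = 1/243
P(at least one) = 1 - 1/243 = 242/243

242/243


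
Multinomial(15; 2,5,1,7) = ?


15! = 1307674368000
Denominator: 2!=2 * 5!=120 * 1!=1 * 7!=5040
Coefficient = 1307674368000 / 1209600 = 1081080

1081080


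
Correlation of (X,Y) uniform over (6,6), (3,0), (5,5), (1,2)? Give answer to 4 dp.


Cov(X,Y) = 3.5625, Var(X) = 3.6875, Var(Y) = 5.6875
rho = Cov/(sqrt(VarX)*sqrt(VarY)) = 0.7779

0.7779


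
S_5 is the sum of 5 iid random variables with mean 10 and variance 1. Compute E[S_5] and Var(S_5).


E[S_n] = n*mu = 5*10 = 50
Var(S_n) = n*sigma^2 = 5*1 = 5

E[S_5]=50, Var(S_5)=5


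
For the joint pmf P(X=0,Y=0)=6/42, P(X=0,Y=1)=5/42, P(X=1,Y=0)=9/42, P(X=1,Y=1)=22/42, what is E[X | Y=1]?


P(Y=1) = 27/42
E[X|Y=1] = (0*5 + 1*22)/27 = 22/27

22/27


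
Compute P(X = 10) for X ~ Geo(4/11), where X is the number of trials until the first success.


P(X=10) = (1-p)^9 * p = (7/11)^9 * 4/11
= 40353607/2357947691 * 4/11 = 161414428/25937424601

161414428/25937424601


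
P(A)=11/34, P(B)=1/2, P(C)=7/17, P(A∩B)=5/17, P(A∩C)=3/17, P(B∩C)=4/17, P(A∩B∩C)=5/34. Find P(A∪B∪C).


P(A∪B∪C) = P(A)+P(B)+P(C) - P(AB)-P(AC)-P(BC) + P(ABC)
= 11/34+1/2+7/17 - 5/17-3/17-4/17 + 5/34
= 23/34

23/34


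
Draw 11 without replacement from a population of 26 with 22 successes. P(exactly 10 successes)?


P(X=10) = C(22,10)*C(4,1) / C(26,11)
= 646646*4 / 7726160
= 2586584/7726160 = 77/230

77/230


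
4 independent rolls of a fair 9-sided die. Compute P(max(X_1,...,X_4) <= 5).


P(max <= 5) = P(all X_i <= 5) = (P(X_1 <= 5))^4
= (5/9)^4 = 625/6561

625/6561


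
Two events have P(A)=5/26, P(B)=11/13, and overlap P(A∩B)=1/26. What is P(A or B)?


P(A∪B) = P(A) + P(B) - P(A∩B)
= 5/26 + 11/13 - 1/26 = 1

1


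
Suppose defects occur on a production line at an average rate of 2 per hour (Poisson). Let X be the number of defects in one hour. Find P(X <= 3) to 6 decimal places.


P(X<=3) = e^(-2)*2^0/0! + e^(-2)*2^1/1! + e^(-2)*2^2/2! + e^(-2)*2^3/3!
≈ 0.1353352832 + 0.2706705665 + 0.2706705665 + 0.1804470443
= 0.8571234605
≈ 0.857123

0.857123


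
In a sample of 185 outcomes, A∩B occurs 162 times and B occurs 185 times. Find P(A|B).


P(A|B) = P(A∩B)/P(B) = (162/185)/(185/185) = 162/185

162/185


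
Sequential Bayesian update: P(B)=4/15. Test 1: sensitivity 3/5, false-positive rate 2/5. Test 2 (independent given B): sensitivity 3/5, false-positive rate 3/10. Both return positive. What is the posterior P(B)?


After test 1: P(+) = 3/5*4/15 + 2/5*11/15 = 34/75
P(B|+) = (4/25)/(34/75) = 6/17
After test 2 (use post1 as new prior): P(+) = 3/5*6/17 + 3/10*11/17 = 69/170
P(B|+,+) = (18/85)/(69/170) = 12/23

12/23


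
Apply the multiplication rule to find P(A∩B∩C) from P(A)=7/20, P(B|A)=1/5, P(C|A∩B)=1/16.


P(A∩B∩C) = P(A) * P(B|A) * P(C|A∩B)
= 7/20 * 1/5 * 1/16
= 7/100 * 1/16 = 7/1600

7/1600


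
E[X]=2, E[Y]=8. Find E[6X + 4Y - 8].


E[6X + 4Y - 8] = 6*E[X] + 4*E[Y] - 8
= (6)*(2) + (4)*(8) + (-8)
= 12 + 32 - 8 = 36

36


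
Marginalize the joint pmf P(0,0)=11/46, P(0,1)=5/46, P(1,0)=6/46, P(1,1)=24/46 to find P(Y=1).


P(Y=1) = P(0,1)+P(1,1) = 5/46 + 24/46 = 29/46

29/46


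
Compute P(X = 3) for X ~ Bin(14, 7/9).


P(X=3) = C(14,3) * p^3 * (1-p)^11
= 364 * 343/729 * 2048/31381059609
= 255696896/22876792454961

255696896/22876792454961


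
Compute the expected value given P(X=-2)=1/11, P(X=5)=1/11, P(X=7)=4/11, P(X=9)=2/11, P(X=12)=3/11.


E[X] = sum(x * P(x))
= -2*1/11 + 5*1/11 + 7*4/11 + 9*2/11 + 12*3/11
= 85/11

85/11


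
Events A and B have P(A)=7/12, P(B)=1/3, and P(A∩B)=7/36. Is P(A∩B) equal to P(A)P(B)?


P(A)*P(B) = 7/12*1/3 = 7/36
P(A∩B) = 7/36, which equals P(A)P(B), so independent

Yes, A and B are independent


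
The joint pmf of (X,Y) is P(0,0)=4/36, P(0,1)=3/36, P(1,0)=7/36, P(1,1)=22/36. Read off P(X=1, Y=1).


Read from table: P(X=1, Y=1) = 22/36 = 11/18

11/18


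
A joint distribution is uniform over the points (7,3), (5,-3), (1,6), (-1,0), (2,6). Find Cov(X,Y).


E[X]=14/5, E[Y]=12/5, E[XY]=24/5
Cov(X,Y) = E[XY] - E[X]E[Y] = 24/5 - 14/5*12/5 = -48/25

-48/25


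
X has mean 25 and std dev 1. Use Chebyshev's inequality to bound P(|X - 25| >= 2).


k = 2/1 = 2
Chebyshev: P(|X-mu| >= k*sigma) <= 1/k^2 = 1/2^2 = 1/4

1/4


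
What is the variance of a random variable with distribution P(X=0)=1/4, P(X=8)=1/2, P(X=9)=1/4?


E[X] = 25/4, E[X^2] = 209/4
Var(X) = E[X^2] - (E[X])^2 = 209/4 - (25/4)^2 = 211/16

211/16


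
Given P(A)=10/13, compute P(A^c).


P(A') = 1 - P(A) = 1 - 10/13 = 3/13

3/13


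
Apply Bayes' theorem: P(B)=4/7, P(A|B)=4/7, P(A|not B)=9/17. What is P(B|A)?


P(A) = P(A|B)P(B) + P(A|B')P(B') = 4/7*4/7 + 9/17*3/7 = 461/833
P(B|A) = P(A|B)P(B)/P(A) = (16/49)/(461/833) = 272/461

272/461


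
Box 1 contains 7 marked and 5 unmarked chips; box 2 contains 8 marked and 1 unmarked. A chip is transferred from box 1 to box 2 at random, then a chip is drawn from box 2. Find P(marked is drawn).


P(transfer marked) = 7/12; P(transfer unmarked) = 5/12
If marked transferred: Urn II has 9 marked of 10, so P(marked|marked moved) = 9/10
If unmarked transferred: Urn II has 8 marked of 10, so P(marked|unmarked moved) = 4/5
By total probability: P(marked) = 7/12*9/10 + 5/12*4/5 = 103/120

103/120


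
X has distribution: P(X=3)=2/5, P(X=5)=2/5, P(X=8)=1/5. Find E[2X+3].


E[2X+3] = sum(g(x)*P(x))
= 9*2/5 + 13*2/5 + 19*1/5
= 63/5

63/5


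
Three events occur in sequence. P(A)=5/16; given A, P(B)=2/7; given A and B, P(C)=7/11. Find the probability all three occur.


P(A∩B∩C) = P(A) * P(B|A) * P(C|A∩B)
= 5/16 * 2/7 * 7/11
= 5/56 * 7/11 = 5/88

5/88


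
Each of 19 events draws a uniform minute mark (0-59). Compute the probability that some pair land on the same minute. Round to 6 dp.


P(all different) = prod((60-i)/60 for i=0..18) = 0.040820
P(at least one match) = 1 - 0.040820 = 0.959180

0.959180


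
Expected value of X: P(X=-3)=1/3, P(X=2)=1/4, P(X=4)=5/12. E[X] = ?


E[X] = sum(x * P(x))
= -3*1/3 + 2*1/4 + 4*5/12
= 7/6

7/6


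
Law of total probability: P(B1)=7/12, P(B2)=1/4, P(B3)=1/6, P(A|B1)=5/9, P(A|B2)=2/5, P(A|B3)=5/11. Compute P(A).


P(A) = P(A|B1)P(B1) + P(A|B2)P(B2) + P(A|B3)P(B3)
= 5/9*7/12 + 2/5*1/4 + 5/11*1/6
= 35/108 + 1/10 + 5/66 = 2969/5940

2969/5940


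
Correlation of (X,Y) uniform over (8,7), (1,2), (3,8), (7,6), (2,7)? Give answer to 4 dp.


Cov(X,Y) = 2.4000, Var(X) = 7.7600, Var(Y) = 4.4000
rho = Cov/(sqrt(VarX)*sqrt(VarY)) = 0.4107

0.4107


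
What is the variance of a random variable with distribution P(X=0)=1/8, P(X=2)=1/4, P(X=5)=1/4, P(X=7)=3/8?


E[X] = 35/8, E[X^2] = 205/8
Var(X) = E[X^2] - (E[X])^2 = 205/8 - (35/8)^2 = 415/64

415/64


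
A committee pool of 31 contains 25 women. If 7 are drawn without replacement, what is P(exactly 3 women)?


P(X=3) = C(25,3)*C(6,4) / C(31,7)
= 2300*15 / 2629575
= 34500/2629575 = 460/35061

460/35061


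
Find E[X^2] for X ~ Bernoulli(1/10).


For Bernoulli: X in {0,1}
E[X^2] = 0^2*(1-1/10) + 1^2*1/10 = 1/10

1/10


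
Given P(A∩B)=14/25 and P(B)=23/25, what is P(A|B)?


P(A|B) = P(A∩B)/P(B) = (14/25)/(23/25) = 14/23

14/23


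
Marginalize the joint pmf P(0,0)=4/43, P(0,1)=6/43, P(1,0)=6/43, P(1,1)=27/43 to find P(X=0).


P(X=0) = P(0,0)+P(0,1) = 4/43 + 6/43 = 10/43

10/43


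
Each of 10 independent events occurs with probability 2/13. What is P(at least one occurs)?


P(at least one) = 1 - P(none)
P(none) = (1 - 2/13)^10 = (11/13)^10 = 25937424601/137858491849
P(at least one) = 1 - 25937424601/137858491849 = 111921067248/137858491849

111921067248/137858491849


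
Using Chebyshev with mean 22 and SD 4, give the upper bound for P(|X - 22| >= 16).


k = 16/4 = 4
Chebyshev: P(|X-mu| >= k*sigma) <= 1/k^2 = 1/4^2 = 1/16

1/16


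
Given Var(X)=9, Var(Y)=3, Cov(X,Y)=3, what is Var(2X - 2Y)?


Var(2X - 2Y) = 2^2*Var(X) + (-2)^2*Var(Y) + 2*2*(-2)*Cov(X,Y)
= 4*9 + 4*3 - 8*3
= 36 + 12 - 24 = 24

24


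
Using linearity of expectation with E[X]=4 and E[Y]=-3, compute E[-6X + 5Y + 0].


E[-6X + 5Y + 0] = -6*E[X] + 5*E[Y] + 0
= (-6)*(4) + (5)*(-3) + (0)
= -24 - 15 + 0 = -39

-39


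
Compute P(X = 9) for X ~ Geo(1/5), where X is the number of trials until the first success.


P(X=9) = (1-p)^8 * p = (4/5)^8 * 1/5
= 65536/390625 * 1/5 = 65536/1953125

65536/1953125


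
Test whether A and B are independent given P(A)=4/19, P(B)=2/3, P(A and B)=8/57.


P(A)*P(B) = 4/19*2/3 = 8/57
P(A∩B) = 8/57, which equals P(A)P(B), so independent

Yes, A and B are independent


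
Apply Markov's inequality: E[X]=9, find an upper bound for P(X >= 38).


Markov: P(X >= a) <= E[X]/a
P(X >= 38) <= 9/38

9/38


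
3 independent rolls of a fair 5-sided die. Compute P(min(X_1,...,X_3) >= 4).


P(min >= 4) = P(all X_i >= 4) = (P(X_1 >= 4))^3
= (2/5)^3 = 8/125

8/125


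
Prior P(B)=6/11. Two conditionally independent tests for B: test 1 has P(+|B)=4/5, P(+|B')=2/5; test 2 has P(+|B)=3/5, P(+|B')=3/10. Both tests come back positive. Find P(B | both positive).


After test 1: P(+) = 4/5*6/11 + 2/5*5/11 = 34/55
P(B|+) = (24/55)/(34/55) = 12/17
After test 2 (use post1 as new prior): P(+) = 3/5*12/17 + 3/10*5/17 = 87/170
P(B|+,+) = (36/85)/(87/170) = 24/29

24/29


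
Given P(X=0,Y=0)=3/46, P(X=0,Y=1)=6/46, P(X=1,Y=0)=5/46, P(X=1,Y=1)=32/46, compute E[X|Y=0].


P(Y=0) = 8/46
E[X|Y=0] = (0*3 + 1*5)/8 = 5/8

5/8


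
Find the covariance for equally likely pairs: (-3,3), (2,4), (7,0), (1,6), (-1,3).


E[X]=6/5, E[Y]=16/5, E[XY]=2/5
Cov(X,Y) = E[XY] - E[X]E[Y] = 2/5 - 6/5*16/5 = -86/25

-86/25


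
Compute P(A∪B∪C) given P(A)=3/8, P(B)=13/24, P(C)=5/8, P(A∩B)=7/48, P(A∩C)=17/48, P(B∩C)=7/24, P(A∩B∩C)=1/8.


P(A∪B∪C) = P(A)+P(B)+P(C) - P(AB)-P(AC)-P(BC) + P(ABC)
= 3/8+13/24+5/8 - 7/48-17/48-7/24 + 1/8
= 7/8

7/8


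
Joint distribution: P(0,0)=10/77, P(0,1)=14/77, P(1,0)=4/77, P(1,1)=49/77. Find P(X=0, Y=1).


Read from table: P(X=0, Y=1) = 14/77 = 2/11

2/11


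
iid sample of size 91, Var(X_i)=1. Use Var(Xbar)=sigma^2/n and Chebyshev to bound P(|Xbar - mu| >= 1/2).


Var(Xbar) = Var(X)/n = 1/91
Chebyshev: P(|Xbar-mu| >= 1/2) <= Var(Xbar)/(1/2)^2 = (1/91)/(1/4) = 4/91

4/91


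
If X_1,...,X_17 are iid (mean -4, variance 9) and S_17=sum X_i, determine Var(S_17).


By independence, Var(S_n) = n*Var(X_1) = 17*9 = 153

153


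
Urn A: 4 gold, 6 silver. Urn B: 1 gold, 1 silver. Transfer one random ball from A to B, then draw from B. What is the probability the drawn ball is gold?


P(transfer gold) = 4/10 = 2/5; P(transfer silver) = 3/5
If gold transferred: Urn II has 2 gold of 3, so P(gold|gold moved) = 2/3
If silver transferred: Urn II has 1 gold of 3, so P(gold|silver moved) = 1/3
By total probability: P(gold) = 2/5*2/3 + 3/5*1/3 = 7/15

7/15


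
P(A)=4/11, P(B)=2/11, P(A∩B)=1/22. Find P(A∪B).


P(A∪B) = P(A) + P(B) - P(A∩B)
= 4/11 + 2/11 - 1/22 = 1/2

1/2


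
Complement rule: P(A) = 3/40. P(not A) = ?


P(A') = 1 - P(A) = 1 - 3/40 = 37/40

37/40


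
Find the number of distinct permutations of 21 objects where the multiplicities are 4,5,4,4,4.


21! = 51090942171709440000
Denominator: 4!=24 * 5!=120 * 4!=24 * 4!=24 * 4!=24
Coefficient = 51090942171709440000 / 39813120 = 1283268987000

1283268987000


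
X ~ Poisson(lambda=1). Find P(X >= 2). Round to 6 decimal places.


P(X>=2) = 1 - P(X<=1) = 1 - (e^(-1)*1^0/0! + e^(-1)*1^1/1!)
≈ 1 - (0.3678794412 + 0.3678794412)
= 1 - 0.7357588824 = 0.2642411176
≈ 0.264241

0.264241


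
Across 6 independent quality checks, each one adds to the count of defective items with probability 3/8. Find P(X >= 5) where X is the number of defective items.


P(X>=5) = P(X=5) + P(X=6)
= 3645/131072 + 729/262144
= 8019/262144

8019/262144


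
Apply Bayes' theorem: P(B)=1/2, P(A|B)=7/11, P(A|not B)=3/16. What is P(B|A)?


P(A) = P(A|B)P(B) + P(A|B')P(B') = 7/11*1/2 + 3/16*1/2 = 145/352
P(B|A) = P(A|B)P(B)/P(A) = (7/22)/(145/352) = 112/145

112/145


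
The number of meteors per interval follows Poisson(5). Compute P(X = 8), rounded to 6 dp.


P(X=8) = e^(-5) * 5^8 / 8!
≈ 0.006737946999 * 390625 / 40320
≈ 0.065278

0.065278


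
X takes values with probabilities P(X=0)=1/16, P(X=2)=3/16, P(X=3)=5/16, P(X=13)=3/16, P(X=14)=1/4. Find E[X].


E[X] = sum(x * P(x))
= 0*1/16 + 2*3/16 + 3*5/16 + 13*3/16 + 14*1/4
= 29/4

29/4


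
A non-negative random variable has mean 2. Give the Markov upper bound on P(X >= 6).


Markov: P(X >= a) <= E[X]/a
P(X >= 6) <= 2/6 = 1/3

1/3


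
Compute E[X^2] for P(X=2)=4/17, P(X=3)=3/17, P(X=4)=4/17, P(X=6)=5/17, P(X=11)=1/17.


E[X^2] = sum(g(x)*P(x))
= 4*4/17 + 9*3/17 + 16*4/17 + 36*5/17 + 121*1/17
= 24

24


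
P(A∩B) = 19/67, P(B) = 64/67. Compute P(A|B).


P(A|B) = P(A∩B)/P(B) = (19/67)/(64/67) = 19/64

19/64


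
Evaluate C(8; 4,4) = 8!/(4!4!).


8! = 40320
Denominator: 4!=24 * 4!=24
Coefficient = 40320 / 576 = 70

70


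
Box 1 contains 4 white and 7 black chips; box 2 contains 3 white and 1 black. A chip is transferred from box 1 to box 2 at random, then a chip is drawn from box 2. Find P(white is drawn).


P(transfer white) = 4/11; P(transfer black) = 7/11
If white transferred: Urn II has 4 white of 5, so P(white|white moved) = 4/5
If black transferred: Urn II has 3 white of 5, so P(white|black moved) = 3/5
By total probability: P(white) = 4/11*4/5 + 7/11*3/5 = 37/55

37/55


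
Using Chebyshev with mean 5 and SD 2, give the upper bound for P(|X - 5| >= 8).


k = 8/2 = 4
Chebyshev: P(|X-mu| >= k*sigma) <= 1/k^2 = 1/4^2 = 1/16

1/16


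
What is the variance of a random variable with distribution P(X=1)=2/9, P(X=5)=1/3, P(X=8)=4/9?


E[X] = 49/9, E[X^2] = 37
Var(X) = E[X^2] - (E[X])^2 = 37 - (49/9)^2 = 596/81

596/81


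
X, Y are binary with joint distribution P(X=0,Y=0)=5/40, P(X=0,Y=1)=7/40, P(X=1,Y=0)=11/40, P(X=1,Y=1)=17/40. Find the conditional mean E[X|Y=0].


P(Y=0) = 16/40
E[X|Y=0] = (0*5 + 1*11)/16 = 11/16

11/16


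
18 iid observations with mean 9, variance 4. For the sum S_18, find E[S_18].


E[S_n] = n*E[X_1] = 18*9 = 162

162


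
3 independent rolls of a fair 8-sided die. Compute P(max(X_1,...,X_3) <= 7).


P(max <= 7) = P(all X_i <= 7) = (P(X_1 <= 7))^3
= (7/8)^3 = 343/512

343/512


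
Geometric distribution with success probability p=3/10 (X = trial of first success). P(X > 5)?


P(X > 5) = P(first 5 trials all fail) = (1-p)^5 = (7/10)^5 = 16807/100000

16807/100000


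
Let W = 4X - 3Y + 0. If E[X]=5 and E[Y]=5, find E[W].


E[4X - 3Y + 0] = 4*E[X] - 3*E[Y] + 0
= (4)*(5) + (-3)*(5) + (0)
= 20 - 15 + 0 = 5

5


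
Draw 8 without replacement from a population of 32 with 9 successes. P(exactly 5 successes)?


P(X=5) = C(9,5)*C(23,3) / C(32,8)
= 126*1771 / 10518300
= 223146/10518300 = 12397/584350

12397/584350


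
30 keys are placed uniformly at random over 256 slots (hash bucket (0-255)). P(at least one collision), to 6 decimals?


P(all different) = prod((256-i)/256 for i=0..29) = 0.170584
P(at least one match) = 1 - 0.170584 = 0.829416

0.829416


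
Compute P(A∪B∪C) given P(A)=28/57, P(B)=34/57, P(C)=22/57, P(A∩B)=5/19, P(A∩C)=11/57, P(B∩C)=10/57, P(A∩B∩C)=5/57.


P(A∪B∪C) = P(A)+P(B)+P(C) - P(AB)-P(AC)-P(BC) + P(ABC)
= 28/57+34/57+22/57 - 5/19-11/57-10/57 + 5/57
= 53/57

53/57


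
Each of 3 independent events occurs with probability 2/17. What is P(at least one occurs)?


P(at least one) = 1 - P(none)
P(none) = (1 - 2/17)^3 = (15/17)^3 = 3375/4913
P(at least one) = 1 - 3375/4913 = 1538/4913

1538/4913


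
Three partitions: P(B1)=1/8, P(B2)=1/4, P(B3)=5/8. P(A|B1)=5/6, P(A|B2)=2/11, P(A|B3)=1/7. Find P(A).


P(A) = P(A|B1)P(B1) + P(A|B2)P(B2) + P(A|B3)P(B3)
= 5/6*1/8 + 2/11*1/4 + 1/7*5/8
= 5/48 + 1/22 + 5/56 = 883/3696

883/3696


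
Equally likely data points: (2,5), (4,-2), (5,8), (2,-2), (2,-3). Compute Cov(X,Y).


E[X]=3, E[Y]=6/5, E[XY]=32/5
Cov(X,Y) = E[XY] - E[X]E[Y] = 32/5 - 3*6/5 = 14/5

14/5


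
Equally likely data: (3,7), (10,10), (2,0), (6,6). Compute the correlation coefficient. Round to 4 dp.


Cov(X,Y) = 9.0625, Var(X) = 9.6875, Var(Y) = 13.1875
rho = Cov/(sqrt(VarX)*sqrt(VarY)) = 0.8018

0.8018


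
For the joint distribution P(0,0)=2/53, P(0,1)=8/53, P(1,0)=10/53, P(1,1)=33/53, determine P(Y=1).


P(Y=1) = P(0,1)+P(1,1) = 8/53 + 33/53 = 41/53

41/53


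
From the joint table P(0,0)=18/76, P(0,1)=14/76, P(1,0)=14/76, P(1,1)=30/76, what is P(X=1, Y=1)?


Read from table: P(X=1, Y=1) = 30/76 = 15/38

15/38


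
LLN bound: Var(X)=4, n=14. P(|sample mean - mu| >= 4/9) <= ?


Var(Xbar) = Var(X)/n = 4/14
Chebyshev: P(|Xbar-mu| >= 4/9) <= Var(Xbar)/(4/9)^2 = (2/7)/(16/81) = 81/56
Bound exceeds 1, so trivial bound: 1

1


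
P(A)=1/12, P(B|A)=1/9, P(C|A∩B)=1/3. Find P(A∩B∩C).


P(A∩B∩C) = P(A) * P(B|A) * P(C|A∩B)
= 1/12 * 1/9 * 1/3
= 1/108 * 1/3 = 1/324

1/324


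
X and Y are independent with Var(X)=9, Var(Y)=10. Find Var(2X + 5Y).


Independence => Cov(X,Y)=0
Var(2X + 5Y) = 2^2*Var(X) + 5^2*Var(Y)
= 4*9 + 25*10 = 286

286


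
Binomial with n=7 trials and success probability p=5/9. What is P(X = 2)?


P(X=2) = C(7,2) * p^2 * (1-p)^5
= 21 * 25/81 * 1024/59049
= 179200/1594323

179200/1594323


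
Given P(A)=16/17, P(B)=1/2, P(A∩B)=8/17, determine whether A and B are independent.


P(A)*P(B) = 16/17*1/2 = 8/17
P(A∩B) = 8/17, which equals P(A)P(B), so independent

Yes, A and B are independent


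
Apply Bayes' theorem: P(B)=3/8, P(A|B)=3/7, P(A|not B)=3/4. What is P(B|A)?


P(A) = P(A|B)P(B) + P(A|B')P(B') = 3/7*3/8 + 3/4*5/8 = 141/224
P(B|A) = P(A|B)P(B)/P(A) = (9/56)/(141/224) = 12/47

12/47


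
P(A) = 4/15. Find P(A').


P(A') = 1 - P(A) = 1 - 4/15 = 11/15

11/15


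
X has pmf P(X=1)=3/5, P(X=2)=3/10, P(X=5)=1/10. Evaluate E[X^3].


E[X^3] = sum(x^3 * P(x))
= 1*3/5 + 8*3/10 + 125*1/10
= 31/2

31/2


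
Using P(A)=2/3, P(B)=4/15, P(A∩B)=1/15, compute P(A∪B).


P(A∪B) = P(A) + P(B) - P(A∩B)
= 2/3 + 4/15 - 1/15 = 13/15

13/15


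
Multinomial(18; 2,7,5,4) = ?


18! = 6402373705728000
Denominator: 2!=2 * 7!=5040 * 5!=120 * 4!=24
Coefficient = 6402373705728000 / 29030400 = 220540320

220540320


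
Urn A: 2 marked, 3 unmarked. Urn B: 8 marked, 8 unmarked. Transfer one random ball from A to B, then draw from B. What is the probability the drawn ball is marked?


P(transfer marked) = 2/5; P(transfer unmarked) = 3/5
If marked transferred: Urn II has 9 marked of 17, so P(marked|marked moved) = 9/17
If unmarked transferred: Urn II has 8 marked of 17, so P(marked|unmarked moved) = 8/17
By total probability: P(marked) = 2/5*9/17 + 3/5*8/17 = 42/85

42/85


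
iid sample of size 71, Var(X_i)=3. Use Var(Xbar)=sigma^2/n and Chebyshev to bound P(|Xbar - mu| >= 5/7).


Var(Xbar) = Var(X)/n = 3/71
Chebyshev: P(|Xbar-mu| >= 5/7) <= Var(Xbar)/(5/7)^2 = (3/71)/(25/49) = 147/1775

147/1775


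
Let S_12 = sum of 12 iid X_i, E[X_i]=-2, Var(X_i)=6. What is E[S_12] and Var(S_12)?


E[S_n] = n*mu = 12*-2 = -24
Var(S_n) = n*sigma^2 = 12*6 = 72

E[S_12]=-24, Var(S_12)=72


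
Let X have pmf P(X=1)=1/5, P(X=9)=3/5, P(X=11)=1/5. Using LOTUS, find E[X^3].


E[X^3] = sum(g(x)*P(x))
= 1*1/5 + 729*3/5 + 1331*1/5
= 3519/5

3519/5


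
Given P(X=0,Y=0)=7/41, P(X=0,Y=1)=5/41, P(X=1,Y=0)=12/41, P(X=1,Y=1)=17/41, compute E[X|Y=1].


P(Y=1) = 22/41
E[X|Y=1] = (0*5 + 1*17)/22 = 17/22

17/22


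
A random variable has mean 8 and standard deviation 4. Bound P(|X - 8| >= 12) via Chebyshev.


k = 12/4 = 3
Chebyshev: P(|X-mu| >= k*sigma) <= 1/k^2 = 1/3^2 = 1/9

1/9


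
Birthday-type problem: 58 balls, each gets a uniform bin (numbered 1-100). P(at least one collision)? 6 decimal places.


P(all different) = prod((100-i)/100 for i=0..57) = 0.000000
P(at least one match) = 1 - 0.000000 = 1.000000

1.000000


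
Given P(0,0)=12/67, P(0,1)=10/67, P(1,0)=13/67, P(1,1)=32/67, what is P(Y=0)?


P(Y=0) = P(0,0)+P(1,0) = 12/67 + 13/67 = 25/67

25/67


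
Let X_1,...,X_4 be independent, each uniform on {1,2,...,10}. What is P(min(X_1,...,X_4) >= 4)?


P(min >= 4) = P(all X_i >= 4) = (P(X_1 >= 4))^4
= (7/10)^4 = 2401/10000

2401/10000


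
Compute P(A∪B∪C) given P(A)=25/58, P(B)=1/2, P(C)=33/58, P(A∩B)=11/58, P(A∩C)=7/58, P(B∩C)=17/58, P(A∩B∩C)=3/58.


P(A∪B∪C) = P(A)+P(B)+P(C) - P(AB)-P(AC)-P(BC) + P(ABC)
= 25/58+1/2+33/58 - 11/58-7/58-17/58 + 3/58
= 55/58

55/58


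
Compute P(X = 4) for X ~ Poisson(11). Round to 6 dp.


P(X=4) = e^(-11) * 11^4 / 4!
≈ 0.00001670170079 * 14641 / 24
≈ 0.010189

0.010189


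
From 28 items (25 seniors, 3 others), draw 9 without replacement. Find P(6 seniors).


P(X=6) = C(25,6)*C(3,3) / C(28,9)
= 177100*1 / 6906900
= 177100/6906900 = 1/39

1/39


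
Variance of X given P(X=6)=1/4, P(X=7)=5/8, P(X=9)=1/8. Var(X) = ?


E[X] = 7, E[X^2] = 199/4
Var(X) = E[X^2] - (E[X])^2 = 199/4 - (7)^2 = 3/4

3/4


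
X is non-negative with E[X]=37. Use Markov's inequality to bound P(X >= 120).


Markov: P(X >= a) <= E[X]/a
P(X >= 120) <= 37/120

37/120


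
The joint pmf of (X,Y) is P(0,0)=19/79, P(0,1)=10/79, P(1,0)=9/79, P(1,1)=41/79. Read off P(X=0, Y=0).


Read from table: P(X=0, Y=0) = 19/79

19/79


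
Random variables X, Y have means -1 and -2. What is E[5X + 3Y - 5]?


E[5X + 3Y - 5] = 5*E[X] + 3*E[Y] - 5
= (5)*(-1) + (3)*(-2) + (-5)
= -5 - 6 - 5 = -16

-16


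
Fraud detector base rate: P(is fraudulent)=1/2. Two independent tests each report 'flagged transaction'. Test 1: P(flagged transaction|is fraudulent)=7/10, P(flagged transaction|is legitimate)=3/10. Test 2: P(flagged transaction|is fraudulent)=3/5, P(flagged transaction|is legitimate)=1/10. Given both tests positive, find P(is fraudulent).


After test 1: P(+) = 7/10*1/2 + 3/10*1/2 = 1/2
P(B|+) = (7/20)/(1/2) = 7/10
After test 2 (use post1 as new prior): P(+) = 3/5*7/10 + 1/10*3/10 = 9/20
P(B|+,+) = (21/50)/(9/20) = 14/15

14/15


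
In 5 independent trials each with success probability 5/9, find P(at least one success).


P(at least one) = 1 - P(none)
P(none) = (1 - 5/9)^5 = (4/9)^5 = 1024/59049
P(at least one) = 1 - 1024/59049 = 58025/59049

58025/59049


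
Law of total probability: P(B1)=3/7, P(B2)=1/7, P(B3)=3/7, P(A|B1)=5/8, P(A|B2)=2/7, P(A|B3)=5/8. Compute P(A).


P(A) = P(A|B1)P(B1) + P(A|B2)P(B2) + P(A|B3)P(B3)
= 5/8*3/7 + 2/7*1/7 + 5/8*3/7
= 15/56 + 2/49 + 15/56 = 113/196

113/196


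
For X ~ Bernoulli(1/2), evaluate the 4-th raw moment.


For Bernoulli: X in {0,1}
E[X^4] = 0^4*(1-1/2) + 1^4*1/2 = 1/2

1/2


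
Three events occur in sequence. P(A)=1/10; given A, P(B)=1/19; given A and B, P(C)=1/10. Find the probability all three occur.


P(A∩B∩C) = P(A) * P(B|A) * P(C|A∩B)
= 1/10 * 1/19 * 1/10
= 1/190 * 1/10 = 1/1900

1/1900


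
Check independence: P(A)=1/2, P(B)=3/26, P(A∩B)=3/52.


P(A)*P(B) = 1/2*3/26 = 3/52
P(A∩B) = 3/52, which equals P(A)P(B), so independent

Yes, A and B are independent


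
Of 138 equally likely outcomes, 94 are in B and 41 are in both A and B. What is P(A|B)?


P(A|B) = P(A∩B)/P(B) = (41/138)/(94/138) = 41/94

41/94


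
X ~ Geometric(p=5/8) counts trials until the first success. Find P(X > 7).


P(X > 7) = P(first 7 trials all fail) = (1-p)^7 = (3/8)^7 = 2187/2097152

2187/2097152


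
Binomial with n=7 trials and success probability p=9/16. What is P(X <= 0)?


P(X<=0) = P(X=0)
= 823543/268435456
= 823543/268435456

823543/268435456


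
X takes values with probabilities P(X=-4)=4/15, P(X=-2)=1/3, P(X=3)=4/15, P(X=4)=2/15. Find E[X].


E[X] = sum(x * P(x))
= -4*4/15 - 2*1/3 + 3*4/15 + 4*2/15
= -2/5

-2/5


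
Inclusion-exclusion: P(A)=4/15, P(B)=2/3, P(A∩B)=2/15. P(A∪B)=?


P(A∪B) = P(A) + P(B) - P(A∩B)
= 4/15 + 2/3 - 2/15 = 4/5

4/5


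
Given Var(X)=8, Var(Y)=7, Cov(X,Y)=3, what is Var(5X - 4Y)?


Var(5X - 4Y) = 5^2*Var(X) + (-4)^2*Var(Y) + 2*5*(-4)*Cov(X,Y)
= 25*8 + 16*7 - 40*3
= 200 + 112 - 120 = 192

192


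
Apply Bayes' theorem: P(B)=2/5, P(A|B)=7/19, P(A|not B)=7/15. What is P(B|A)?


P(A) = P(A|B)P(B) + P(A|B')P(B') = 7/19*2/5 + 7/15*3/5 = 203/475
P(B|A) = P(A|B)P(B)/P(A) = (14/95)/(203/475) = 10/29

10/29


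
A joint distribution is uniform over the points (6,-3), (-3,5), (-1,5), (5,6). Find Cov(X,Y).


E[X]=7/4, E[Y]=13/4, E[XY]=-2
Cov(X,Y) = E[XY] - E[X]E[Y] = -2 - 7/4*13/4 = -123/16

-123/16


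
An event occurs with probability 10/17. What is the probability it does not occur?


P(A') = 1 - P(A) = 1 - 10/17 = 7/17

7/17


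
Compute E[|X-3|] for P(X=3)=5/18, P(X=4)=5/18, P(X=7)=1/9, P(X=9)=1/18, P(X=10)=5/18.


E[|X-3|] = sum(g(x)*P(x))
= 0*5/18 + 1*5/18 + 4*1/9 + 6*1/18 + 7*5/18
= 3

3


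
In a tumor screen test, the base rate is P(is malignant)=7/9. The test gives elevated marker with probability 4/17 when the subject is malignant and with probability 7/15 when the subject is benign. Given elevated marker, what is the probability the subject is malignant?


P(A) = P(A|B)P(B) + P(A|B')P(B') = 4/17*7/9 + 7/15*2/9 = 658/2295
P(B|A) = P(A|B)P(B)/P(A) = (28/153)/(658/2295) = 30/47

30/47


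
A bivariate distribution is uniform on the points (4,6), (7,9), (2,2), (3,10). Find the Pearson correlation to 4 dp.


Cov(X,Y) = 3.2500, Var(X) = 3.5000, Var(Y) = 9.6875
rho = Cov/(sqrt(VarX)*sqrt(VarY)) = 0.5581

0.5581


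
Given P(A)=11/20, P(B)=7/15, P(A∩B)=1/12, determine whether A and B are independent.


P(A)*P(B) = 11/20*7/15 = 77/300
P(A∩B) = 1/12 != 77/300, so not independent

No, A and B are not independent


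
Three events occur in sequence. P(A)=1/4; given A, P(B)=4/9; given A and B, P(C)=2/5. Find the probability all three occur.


P(A∩B∩C) = P(A) * P(B|A) * P(C|A∩B)
= 1/4 * 4/9 * 2/5
= 1/9 * 2/5 = 2/45

2/45


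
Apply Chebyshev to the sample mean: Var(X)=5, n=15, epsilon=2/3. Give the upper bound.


Var(Xbar) = Var(X)/n = 5/15
Chebyshev: P(|Xbar-mu| >= 2/3) <= Var(Xbar)/(2/3)^2 = (1/3)/(4/9) = 3/4

3/4


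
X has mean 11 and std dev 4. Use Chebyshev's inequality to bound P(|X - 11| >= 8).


k = 8/4 = 2
Chebyshev: P(|X-mu| >= k*sigma) <= 1/k^2 = 1/2^2 = 1/4

1/4


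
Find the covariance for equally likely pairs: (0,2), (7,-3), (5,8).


E[X]=4, E[Y]=7/3, E[XY]=19/3
Cov(X,Y) = E[XY] - E[X]E[Y] = 19/3 - 4*7/3 = -3

-3


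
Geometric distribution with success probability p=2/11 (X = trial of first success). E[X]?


For geometric (trials until first success), E[X] = 1/p = 1/(2/11) = 11/2

11/2


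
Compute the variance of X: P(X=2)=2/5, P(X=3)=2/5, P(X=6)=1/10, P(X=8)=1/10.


E[X] = 17/5, E[X^2] = 76/5
Var(X) = E[X^2] - (E[X])^2 = 76/5 - (17/5)^2 = 91/25

91/25


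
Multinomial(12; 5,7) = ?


12! = 479001600
Denominator: 5!=120 * 7!=5040
Coefficient = 479001600 / 604800 = 792

792


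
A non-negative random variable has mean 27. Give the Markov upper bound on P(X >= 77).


Markov: P(X >= a) <= E[X]/a
P(X >= 77) <= 27/77

27/77


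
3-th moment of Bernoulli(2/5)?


For Bernoulli: X in {0,1}
E[X^3] = 0^3*(1-2/5) + 1^3*2/5 = 2/5

2/5


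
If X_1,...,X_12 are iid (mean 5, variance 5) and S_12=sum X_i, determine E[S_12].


E[S_n] = n*E[X_1] = 12*5 = 60

60


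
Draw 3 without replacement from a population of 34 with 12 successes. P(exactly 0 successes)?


P(X=0) = C(12,0)*C(22,3) / C(34,3)
= 1*1540 / 5984
= 1540/5984 = 35/136

35/136


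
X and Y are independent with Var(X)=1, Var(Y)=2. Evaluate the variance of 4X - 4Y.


Independence => Cov(X,Y)=0
Var(4X - 4Y) = 4^2*Var(X) + (-4)^2*Var(Y)
= 16*1 + 16*2 = 48

48


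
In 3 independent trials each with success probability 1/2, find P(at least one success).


P(at least one) = 1 - P(none)
P(none) = (1 - 1/2)^3 = (1/2)^3 = 1/8
P(at least one) = 1 - 1/8 = 7/8

7/8


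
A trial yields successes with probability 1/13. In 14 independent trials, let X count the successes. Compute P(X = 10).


P(X=10) = C(14,10) * p^10 * (1-p)^4
= 1001 * 1/137858491849 * 20736/28561
= 1596672/302875106592253

1596672/302875106592253


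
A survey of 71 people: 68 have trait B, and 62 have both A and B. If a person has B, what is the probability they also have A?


P(A|B) = P(A∩B)/P(B) = (62/71)/(68/71) = 62/68 = 31/34

31/34


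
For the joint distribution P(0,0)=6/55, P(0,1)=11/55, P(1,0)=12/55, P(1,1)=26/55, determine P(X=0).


P(X=0) = P(0,0)+P(0,1) = 6/55 + 11/55 = 17/55

17/55


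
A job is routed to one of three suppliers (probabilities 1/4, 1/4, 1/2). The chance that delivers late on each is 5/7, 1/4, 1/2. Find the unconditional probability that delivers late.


P(A) = P(A|B1)P(B1) + P(A|B2)P(B2) + P(A|B3)P(B3)
= 5/7*1/4 + 1/4*1/4 + 1/2*1/2
= 5/28 + 1/16 + 1/4 = 55/112

55/112


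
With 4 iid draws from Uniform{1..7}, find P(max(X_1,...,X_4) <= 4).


P(max <= 4) = P(all X_i <= 4) = (P(X_1 <= 4))^4
= (4/7)^4 = 256/2401

256/2401


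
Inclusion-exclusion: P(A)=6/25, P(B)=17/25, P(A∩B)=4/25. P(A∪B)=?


P(A∪B) = P(A) + P(B) - P(A∩B)
= 6/25 + 17/25 - 4/25 = 19/25

19/25


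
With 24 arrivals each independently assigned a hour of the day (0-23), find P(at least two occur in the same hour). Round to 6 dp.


P(all different) = prod((24-i)/24 for i=0..23) = 0.000000
P(at least one match) = 1 - 0.000000 = 1.000000

1.000000
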